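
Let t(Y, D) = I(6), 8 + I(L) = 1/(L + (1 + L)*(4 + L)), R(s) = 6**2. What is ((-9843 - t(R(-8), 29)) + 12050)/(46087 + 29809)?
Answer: 168339/5768096 ≈ 0.029184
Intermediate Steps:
R(s) = 36
I(L) = -8 + 1/(L + (1 + L)*(4 + L))
t(Y, D) = -607/76 (t(Y, D) = (-31 - 48*6 - 8*6**2)/(4 + 6**2 + 6*6) = (-31 - 288 - 8*36)/(4 + 36 + 36) = (-31 - 288 - 288)/76 = (1/76)*(-607) = -607/76)
((-9843 - t(R(-8), 29)) + 12050)/(46087 + 29809) = ((-9843 - 1*(-607/76)) + 12050)/(46087 + 29809) = ((-9843 + 607/76) + 12050)/75896 = (-747461/76 + 12050)*(1/75896) = (168339/76)*(1/75896) = 168339/5768096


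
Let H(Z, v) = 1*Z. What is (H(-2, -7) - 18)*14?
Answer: -280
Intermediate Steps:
H(Z, v) = Z
(H(-2, -7) - 18)*14 = (-2 - 18)*14 = -20*14 = -280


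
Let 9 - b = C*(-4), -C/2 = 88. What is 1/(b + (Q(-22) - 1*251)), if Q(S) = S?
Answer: -1/968 ≈ -0.0010331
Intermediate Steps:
C = -176 (C = -2*88 = -176)
b = -695 (b = 9 - (-176)*(-4) = 9 - 1*704 = 9 - 704 = -695)
1/(b + (Q(-22) - 1*251)) = 1/(-695 + (-22 - 1*251)) = 1/(-695 + (-22 - 251)) = 1/(-695 - 273) = 1/(-968) = -1/968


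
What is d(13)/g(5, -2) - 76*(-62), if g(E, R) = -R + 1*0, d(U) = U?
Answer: 9437/2 ≈ 4718.5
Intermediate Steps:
g(E, R) = -R (g(E, R) = -R + 0 = -R)
d(13)/g(5, -2) - 76*(-62) = 13/((-1*(-2))) - 76*(-62) = 13/2 + 4712 = 9437/2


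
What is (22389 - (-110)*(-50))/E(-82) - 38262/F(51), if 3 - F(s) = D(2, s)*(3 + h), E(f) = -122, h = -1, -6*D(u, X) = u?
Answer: -14189671/1342 ≈ -10574.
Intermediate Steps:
D(u, X) = -u/6
F(s) = 11/3 (F(s) = 3 - (-⅙*2)*(3 - 1) = 3 - (-1)*2/3 = 3 - 1*(-⅔) = 3 + ⅔ = 11/3)
(22389 - (-110)*(-50))/E(-82) - 38262/F(51) = (22389 - (-110)*(-50))/(-122) - 38262/11/3 = (22389 - 1*5500)*(-1/122) - 38262*3/11 = (22389 - 5500)*(-1/122) - 114786/11 = 16889*(-1/122) - 114786/11 = -16889/122 - 114786/11 = -14189671/1342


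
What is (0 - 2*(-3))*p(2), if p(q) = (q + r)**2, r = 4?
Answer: 216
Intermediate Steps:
p(q) = (4 + q)**2 (p(q) = (q + 4)**2 = (4 + q)**2)
(0 - 2*(-3))*p(2) = (0 - 2*(-3))*(4 + 2)**2 = (0 + 6)*6**2 = 6*36 = 216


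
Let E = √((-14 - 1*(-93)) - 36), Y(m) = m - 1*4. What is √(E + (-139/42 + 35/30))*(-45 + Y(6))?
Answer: -43*√(-105 + 49*√43)/7 ≈ -90.347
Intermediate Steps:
Y(m) = -4 + m (Y(m) = m - 4 = -4 + m)
E = √43 (E = √((-14 + 93) - 36) = √(79 - 36) = √43 ≈ 6.5574)
√(E + (-139/42 + 35/30))*(-45 + Y(6)) = √(√43 + (-139/42 + 35/30))*(-45 + (-4 + 6)) = √(√43 + (-139*1/42 + 35*(1/30)))*(-45 + 2) = √(√43 + (-139/42 + 7/6))*(-43) = √(√43 - 15/7)*(-43) = √(-15/7 + √43)*(-43) = -43*√(-15/7 + √43)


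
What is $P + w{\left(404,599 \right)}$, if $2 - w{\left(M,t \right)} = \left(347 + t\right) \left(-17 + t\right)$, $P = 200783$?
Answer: $-349787$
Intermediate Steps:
$w{\left(M,t \right)} = 2 - \left(-17 + t\right) \left(347 + t\right)$ ($w{\left(M,t \right)} = 2 - \left(347 + t\right) \left(-17 + t\right) = 2 - \left(-17 + t\right) \left(347 + t\right)$)
$P + w{\left(404,599 \right)} = 200783 - 550570 = -349787$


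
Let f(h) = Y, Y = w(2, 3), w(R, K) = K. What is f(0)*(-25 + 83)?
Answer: 174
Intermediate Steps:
Y = 3
f(h) = 3
f(0)*(-25 + 83) = 3*(-25 + 83) = 3*58 = 174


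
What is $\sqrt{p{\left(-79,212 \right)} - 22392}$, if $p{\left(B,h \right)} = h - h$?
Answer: $6 i \sqrt{622} \approx 149.64 i$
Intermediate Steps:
$p{\left(B,h \right)} = 0$
$\sqrt{p{\left(-79,212 \right)} - 22392} = \sqrt{0 - 22392} = \sqrt{-22392} = 6 i \sqrt{622}$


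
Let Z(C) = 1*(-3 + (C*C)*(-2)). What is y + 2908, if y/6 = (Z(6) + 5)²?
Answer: 32308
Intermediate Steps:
Z(C) = -3 - 2*C² (Z(C) = 1*(-3 + C²*(-2)) = 1*(-3 - 2*C²) = -3 - 2*C²)
y = 29400 (y = 6*((-3 - 2*6²) + 5)² = 6*((-3 - 2*36) + 5)² = 6*((-3 - 72) + 5)² = 6*(-75 + 5)² = 6*(-70)² = 6*4900 = 29400)
y + 2908 = 29400 + 2908 = 32308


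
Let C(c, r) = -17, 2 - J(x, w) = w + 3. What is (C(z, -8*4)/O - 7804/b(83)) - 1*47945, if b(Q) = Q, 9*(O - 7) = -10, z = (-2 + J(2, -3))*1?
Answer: -211336366/4399 ≈ -48042.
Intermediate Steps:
J(x, w) = -1 - w (J(x, w) = 2 - (w + 3) = 2 - (3 + w) = 2 + (-3 - w) = -1 - w)
z = 0 (z = (-2 + (-1 - 1*(-3)))*1 = (-2 + (-1 + 3))*1 = (-2 + 2)*1 = 0*1 = 0)
O = 53/9 (O = 7 + (1/9)*(-10) = 7 - 10/9 = 53/9 ≈ 5.8889)
(C(z, -8*4)/O - 7804/b(83)) - 1*47945 = (-17/53/9 - 7804/83) - 1*47945 = (-17*9/53 - 7804*1/83) - 47945 = (-153/53 - 7804/83) - 47945 = -426311/4399 - 47945 = -211336366/4399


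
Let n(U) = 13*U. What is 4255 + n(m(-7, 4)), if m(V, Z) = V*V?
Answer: 4892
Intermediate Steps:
m(V, Z) = V²
4255 + n(m(-7, 4)) = 4255 + 13*(-7)² = 4255 + 13*49 = 4255 + 637 = 4892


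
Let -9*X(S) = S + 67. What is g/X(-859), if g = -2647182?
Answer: -1323591/44 ≈ -30082.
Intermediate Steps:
X(S) = -67/9 - S/9 (X(S) = -(S + 67)/9 = -(67 + S)/9 = -67/9 - S/9)
g/X(-859) = -2647182/(-67/9 - ⅑*(-859)) = -2647182/(-67/9 + 859/9) = -2647182/88 = -2647182*1/88 = -1323591/44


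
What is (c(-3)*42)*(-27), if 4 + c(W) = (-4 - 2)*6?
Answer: 45360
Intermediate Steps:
c(W) = -40 (c(W) = -4 + (-4 - 2)*6 = -4 - 6*6 = -4 - 36 = -40)
(c(-3)*42)*(-27) = -40*42*(-27) = -1680*(-27) = 45360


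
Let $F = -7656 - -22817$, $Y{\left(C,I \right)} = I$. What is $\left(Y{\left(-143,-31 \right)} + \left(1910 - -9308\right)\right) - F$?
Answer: $-3974$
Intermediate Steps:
$F = 15161$ ($F = -7656 + 22817 = 15161$)
$\left(Y{\left(-143,-31 \right)} + \left(1910 - -9308\right)\right) - F = \left(-31 + \left(1910 - -9308\right)\right) - 15161 = \left(-31 + \left(1910 + 9308\right)\right) - 15161 = \left(-31 + 11218\right) - 15161 = 11187 - 15161 = -3974$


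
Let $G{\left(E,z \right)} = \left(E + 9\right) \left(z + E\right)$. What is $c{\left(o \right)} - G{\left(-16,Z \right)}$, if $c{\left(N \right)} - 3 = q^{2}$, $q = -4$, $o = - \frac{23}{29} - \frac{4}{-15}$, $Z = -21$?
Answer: $-240$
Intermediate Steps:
$G{\left(E,z \right)} = \left(9 + E\right) \left(E + z\right)$
$o = - \frac{229}{435}$ ($o = \left(-23\right) \frac{1}{29} - - \frac{4}{15} = - \frac{23}{29} + \frac{4}{15} = - \frac{229}{435} \approx -0.52644$)
$c{\left(N \right)} = 19$ ($c{\left(N \right)} = 3 + \left(-4\right)^{2} = 3 + 16 = 19$)
$c{\left(o \right)} - G{\left(-16,Z \right)} = 19 - \left(\left(-16\right)^{2} + 9 \left(-16\right) + 9 \left(-21\right) - -336\right) = 19 - \left(256 - 144 - 189 + 336\right) = 19 - 259 = -240$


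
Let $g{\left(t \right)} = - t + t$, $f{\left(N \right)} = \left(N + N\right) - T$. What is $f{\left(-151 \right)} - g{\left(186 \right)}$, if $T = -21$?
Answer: $-281$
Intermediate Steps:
$f{\left(N \right)} = 21 + 2 N$ ($f{\left(N \right)} = \left(N + N\right) - -21 = 2 N + 21 = 21 + 2 N$)
$g{\left(t \right)} = 0$
$f{\left(-151 \right)} - g{\left(186 \right)} = \left(21 + 2 \left(-151\right)\right) - 0 = \left(21 - 302\right) + 0 = -281 + 0 = -281$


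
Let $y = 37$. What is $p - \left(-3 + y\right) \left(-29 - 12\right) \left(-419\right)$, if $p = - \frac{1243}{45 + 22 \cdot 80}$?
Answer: $- \frac{1054276473}{1805} \approx -5.8409 \cdot 10^{5}$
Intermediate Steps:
$p = - \frac{1243}{1805}$ ($p = - \frac{1243}{45 + 1760} = - \frac{1243}{1805} \approx -0.68864$)
$p - \left(-3 + y\right) \left(-29 - 12\right) \left(-419\right) = - \frac{1243}{1805} - \left(-3 + 37\right) \left(-29 - 12\right) \left(-419\right) = - \frac{1243}{1805} - 34 \left(-41\right) \left(-419\right) = - \frac{1243}{1805} - \left(-1394\right) \left(-419\right) = - \frac{1243}{1805} - 584086 = - \frac{1054276473}{1805}$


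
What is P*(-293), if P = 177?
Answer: -51861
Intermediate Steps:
P*(-293) = 177*(-293) = -51861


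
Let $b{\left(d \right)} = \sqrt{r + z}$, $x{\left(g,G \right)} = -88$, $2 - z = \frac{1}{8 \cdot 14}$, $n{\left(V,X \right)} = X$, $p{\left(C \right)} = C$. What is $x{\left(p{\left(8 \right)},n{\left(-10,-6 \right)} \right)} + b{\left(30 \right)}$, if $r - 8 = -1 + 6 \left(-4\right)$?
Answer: $-88 + \frac{41 i \sqrt{7}}{28} \approx -88.0 + 3.8741 i$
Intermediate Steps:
$z = \frac{223}{112}$ ($z = 2 - \frac{1}{8 \cdot 14} = 2 - \frac{1}{112} = \frac{223}{112} \approx 1.9911$)
$r = -17$ ($r = 8 + \left(-1 + 6 \left(-4\right)\right) = 8 - 25 = -17$)
$b{\left(d \right)} = \frac{41 i \sqrt{7}}{28}$ ($b{\left(d \right)} = \sqrt{-17 + \frac{223}{112}} = \sqrt{- \frac{1681}{112}} = \frac{41 i \sqrt{7}}{28}$)
$x{\left(p{\left(8 \right)},n{\left(-10,-6 \right)} \right)} + b{\left(30 \right)} = -88 + \frac{41 i \sqrt{7}}{28}$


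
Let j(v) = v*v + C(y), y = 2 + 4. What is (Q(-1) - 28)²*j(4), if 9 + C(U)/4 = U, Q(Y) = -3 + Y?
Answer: 4096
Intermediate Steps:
y = 6
C(U) = -36 + 4*U
j(v) = -12 + v² (j(v) = v*v + (-36 + 4*6) = v² + (-36 + 24) = v² - 12 = -12 + v²)
(Q(-1) - 28)²*j(4) = ((-3 - 1) - 28)²*(-12 + 4²) = (-4 - 28)²*(-12 + 16) = (-32)²*4 = 1024*4 = 4096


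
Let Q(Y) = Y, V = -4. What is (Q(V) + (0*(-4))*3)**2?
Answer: 16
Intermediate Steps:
(Q(V) + (0*(-4))*3)**2 = (-4 + (0*(-4))*3)**2 = (-4 + 0*3)**2 = (-4 + 0)**2 = (-4)**2 = 16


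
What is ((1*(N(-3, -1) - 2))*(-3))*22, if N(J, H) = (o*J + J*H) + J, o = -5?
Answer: -858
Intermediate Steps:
N(J, H) = -4*J + H*J (N(J, H) = (-5*J + J*H) + J = (-5*J + H*J) + J = -4*J + H*J)
((1*(N(-3, -1) - 2))*(-3))*22 = ((1*(-3*(-4 - 1) - 2))*(-3))*22 = ((1*(-3*(-5) - 2))*(-3))*22 = ((1*(15 - 2))*(-3))*22 = ((1*13)*(-3))*22 = (13*(-3))*22 = -39*22 = -858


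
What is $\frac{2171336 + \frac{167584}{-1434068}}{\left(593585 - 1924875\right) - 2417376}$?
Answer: $- \frac{389230413408}{671980244161} \approx -0.57923$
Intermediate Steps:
$\frac{2171336 + \frac{167584}{-1434068}}{\left(593585 - 1924875\right) - 2417376} = \frac{2171336 + 167584 \left(- \frac{1}{1434068}\right)}{\left(593585 - 1924875\right) - 2417376} = \frac{2171336 - \frac{41896}{358517}}{-1331290 - 2417376} = \frac{778460826816}{358517 \left(-3748666\right)} = \frac{778460826816}{358517} \left(- \frac{1}{3748666}\right) = - \frac{389230413408}{671980244161}$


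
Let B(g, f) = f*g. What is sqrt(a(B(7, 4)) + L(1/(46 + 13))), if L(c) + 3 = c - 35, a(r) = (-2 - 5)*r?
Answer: I*sqrt(814495)/59 ≈ 15.297*I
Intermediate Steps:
a(r) = -7*r
L(c) = -38 + c (L(c) = -3 + (c - 35) = -3 + (-35 + c) = -38 + c)
sqrt(a(B(7, 4)) + L(1/(46 + 13))) = sqrt(-28*7 + (-38 + 1/(46 + 13))) = sqrt(-7*28 + (-38 + 1/59)) = sqrt(-196 + (-38 + 1/59)) = sqrt(-196 - 2241/59) = sqrt(-13805/59) = I*sqrt(814495)/59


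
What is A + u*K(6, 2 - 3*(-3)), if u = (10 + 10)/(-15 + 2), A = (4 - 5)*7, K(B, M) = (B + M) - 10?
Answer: -231/13 ≈ -17.769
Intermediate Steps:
K(B, M) = -10 + B + M
A = -7 (A = -1*7 = -7)
u = -20/13 (u = 20/(-13) = 20*(-1/13) = -20/13 ≈ -1.5385)
A + u*K(6, 2 - 3*(-3)) = -7 - 20*(-10 + 6 + (2 - 3*(-3)))/13 = -7 - 20*(-10 + 6 + (2 + 9))/13 = -7 - 20*(-10 + 6 + 11)/13 = -7 - 20/13*7 = -7 - 140/13 = -231/13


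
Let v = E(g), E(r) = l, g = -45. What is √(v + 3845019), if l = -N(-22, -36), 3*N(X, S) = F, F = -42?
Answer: √3845033 ≈ 1960.9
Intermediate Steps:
N(X, S) = -14 (N(X, S) = (⅓)*(-42) = -14)
l = 14 (l = -1*(-14) = 14)
E(r) = 14
v = 14
√(v + 3845019) = √(14 + 3845019) = √3845033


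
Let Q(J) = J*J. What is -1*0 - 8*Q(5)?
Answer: -200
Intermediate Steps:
Q(J) = J²
-1*0 - 8*Q(5) = -1*0 - 8*5² = 0 - 8*25 = 0 - 200 = -200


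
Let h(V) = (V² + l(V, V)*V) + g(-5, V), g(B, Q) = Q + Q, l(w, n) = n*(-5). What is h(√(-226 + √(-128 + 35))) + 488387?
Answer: 489291 + 2*√(-226 + I*√93) - 4*I*√93 ≈ 4.8929e+5 - 8.5012*I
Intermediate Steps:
l(w, n) = -5*n
g(B, Q) = 2*Q
h(V) = -4*V² + 2*V (h(V) = (V² + (-5*V)*V) + 2*V = (V² - 5*V²) + 2*V = -4*V² + 2*V)
h(√(-226 + √(-128 + 35))) + 488387 = 2*√(-226 + √(-128 + 35))*(1 - 2*√(-226 + √(-128 + 35))) + 488387 = 2*√(-226 + √(-93))*(1 - 2*√(-226 + √(-93))) + 488387 = 2*√(-226 + I*√93)*(1 - 2*√(-226 + I*√93)) + 488387 = 488387 + 2*√(-226 + I*√93)*(1 - 2*√(-226 + I*√93))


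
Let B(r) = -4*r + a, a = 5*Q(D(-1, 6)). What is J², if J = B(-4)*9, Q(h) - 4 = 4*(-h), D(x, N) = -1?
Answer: 254016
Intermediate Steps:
Q(h) = 4 - 4*h (Q(h) = 4 + 4*(-h) = 4 - 4*h)
a = 40 (a = 5*(4 - 4*(-1)) = 5*(4 + 4) = 5*8 = 40)
B(r) = 40 - 4*r (B(r) = -4*r + 40 = 40 - 4*r)
J = 504 (J = (40 - 4*(-4))*9 = (40 + 16)*9 = 56*9 = 504)
J² = 504² = 254016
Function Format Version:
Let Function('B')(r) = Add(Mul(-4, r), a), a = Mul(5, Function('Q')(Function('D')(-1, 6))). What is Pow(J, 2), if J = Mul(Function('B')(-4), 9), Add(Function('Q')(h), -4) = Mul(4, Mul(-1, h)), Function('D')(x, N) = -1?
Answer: 254016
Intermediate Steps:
Function('Q')(h) = Add(4, Mul(-4, h)) (Function('Q')(h) = Add(4, Mul(4, Mul(-1, h))) = Add(4, Mul(-4, h)))
a = 40 (a = Mul(5, Add(4, Mul(-4, -1))) = Mul(5, Add(4, 4)) = Mul(5, 8) = 40)
Function('B')(r) = Add(40, Mul(-4, r)) (Function('B')(r) = Add(Mul(-4, r), 40) = Add(40, Mul(-4, r)))
J = 504 (J = Mul(Add(40, Mul(-4, -4)), 9) = Mul(Add(40, 16), 9) = Mul(56, 9) = 504)
Pow(J, 2) = Pow(504, 2) = 254016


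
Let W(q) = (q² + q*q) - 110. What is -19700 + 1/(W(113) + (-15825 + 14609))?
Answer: -476976399/24212 ≈ -19700.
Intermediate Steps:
W(q) = -110 + 2*q² (W(q) = (q² + q²) - 110 = 2*q² - 110 = -110 + 2*q²)
-19700 + 1/(W(113) + (-15825 + 14609)) = -19700 + 1/((-110 + 2*113²) + (-15825 + 14609)) = -19700 + 1/((-110 + 2*12769) - 1216) = -19700 + 1/((-110 + 25538) - 1216) = -19700 + 1/(25428 - 1216) = -19700 + 1/24212 = -476976399/24212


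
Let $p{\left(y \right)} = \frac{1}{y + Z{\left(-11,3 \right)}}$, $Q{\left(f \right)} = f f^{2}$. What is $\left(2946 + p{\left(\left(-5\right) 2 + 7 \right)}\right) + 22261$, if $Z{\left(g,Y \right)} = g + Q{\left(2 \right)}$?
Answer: $\frac{151241}{6} \approx 25207.0$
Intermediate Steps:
$Q{\left(f \right)} = f^{3}$
$Z{\left(g,Y \right)} = 8 + g$ ($Z{\left(g,Y \right)} = g + 2^{3} = g + 8 = 8 + g$)
$p{\left(y \right)} = \frac{1}{-3 + y}$ ($p{\left(y \right)} = \frac{1}{y + \left(8 - 11\right)} = \frac{1}{y - 3} = \frac{1}{-3 + y}$)
$\left(2946 + p{\left(\left(-5\right) 2 + 7 \right)}\right) + 22261 = \left(2946 + \frac{1}{-3 + \left(\left(-5\right) 2 + 7\right)}\right) + 22261 = \left(2946 + \frac{1}{-3 + \left(-10 + 7\right)}\right) + 22261 = \left(2946 + \frac{1}{-3 - 3}\right) + 22261 = \left(2946 + \frac{1}{-6}\right) + 22261 = \left(2946 - \frac{1}{6}\right) + 22261 = \frac{17675}{6} + 22261 = \frac{151241}{6}$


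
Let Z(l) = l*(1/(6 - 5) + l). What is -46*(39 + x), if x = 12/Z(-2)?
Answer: -2070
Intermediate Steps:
Z(l) = l*(1 + l) (Z(l) = l*(1/1 + l) = l*(1 + l))
x = 6 (x = 12/((-2*(1 - 2))) = 12/((-2*(-1))) = 12/2 = 12*(½) = 6)
-46*(39 + x) = -46*(39 + 6) = -46*45 = -2070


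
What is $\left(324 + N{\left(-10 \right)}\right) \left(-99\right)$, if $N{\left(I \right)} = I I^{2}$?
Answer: $66924$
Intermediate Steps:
$N{\left(I \right)} = I^{3}$
$\left(324 + N{\left(-10 \right)}\right) \left(-99\right) = \left(324 + \left(-10\right)^{3}\right) \left(-99\right) = \left(324 - 1000\right) \left(-99\right) = \left(-676\right) \left(-99\right) = 66924$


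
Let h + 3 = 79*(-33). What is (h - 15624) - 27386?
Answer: -45620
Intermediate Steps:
h = -2610 (h = -3 + 79*(-33) = -3 - 2607 = -2610)
(h - 15624) - 27386 = (-2610 - 15624) - 27386 = -18234 - 27386 = -45620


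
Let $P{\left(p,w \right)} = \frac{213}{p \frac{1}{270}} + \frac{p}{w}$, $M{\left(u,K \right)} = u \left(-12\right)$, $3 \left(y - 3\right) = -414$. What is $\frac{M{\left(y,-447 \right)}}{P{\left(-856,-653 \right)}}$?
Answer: $- \frac{452764080}{18410647} \approx -24.592$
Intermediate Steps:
$y = -135$ ($y = 3 + \frac{1}{3} \left(-414\right) = 3 - 138 = -135$)
$M{\left(u,K \right)} = - 12 u$
$P{\left(p,w \right)} = \frac{57510}{p} + \frac{p}{w}$ ($P{\left(p,w \right)} = \frac{213}{p \frac{1}{270}} + \frac{p}{w} = \frac{213}{\frac{1}{270} p} + \frac{p}{w} = 213 \frac{270}{p} + \frac{p}{w} = \frac{57510}{p} + \frac{p}{w}$)
$\frac{M{\left(y,-447 \right)}}{P{\left(-856,-653 \right)}} = \frac{\left(-12\right) \left(-135\right)}{\frac{57510}{-856} - \frac{856}{-653}} = \frac{1620}{57510 \left(- \frac{1}{856}\right) - - \frac{856}{653}} = \frac{1620}{- \frac{28755}{428} + \frac{856}{653}} = \frac{1620}{- \frac{18410647}{279484}} = 1620 \left(- \frac{279484}{18410647}\right) = - \frac{452764080}{18410647}$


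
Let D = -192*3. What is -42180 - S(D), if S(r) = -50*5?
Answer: -41930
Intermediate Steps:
D = -576 (D = -32*18 = -576)
S(r) = -250
-42180 - S(D) = -42180 - 1*(-250) = -42180 + 250 = -41930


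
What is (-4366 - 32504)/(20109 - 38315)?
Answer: 18435/9103 ≈ 2.0252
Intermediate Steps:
(-4366 - 32504)/(20109 - 38315) = -36870/(-18206) = -36870*(-1/18206) = 18435/9103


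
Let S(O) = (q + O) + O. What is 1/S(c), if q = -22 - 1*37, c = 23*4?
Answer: 1/125 ≈ 0.0080000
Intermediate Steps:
c = 92
q = -59 (q = -22 - 37 = -59)
S(O) = -59 + 2*O (S(O) = (-59 + O) + O = -59 + 2*O)
1/S(c) = 1/(-59 + 2*92) = 1/(-59 + 184) = 1/125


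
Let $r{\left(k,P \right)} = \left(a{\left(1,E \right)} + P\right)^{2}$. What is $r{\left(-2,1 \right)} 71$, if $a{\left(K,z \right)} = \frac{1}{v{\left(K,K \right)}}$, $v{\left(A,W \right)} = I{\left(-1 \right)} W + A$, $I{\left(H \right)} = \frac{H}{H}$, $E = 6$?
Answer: $\frac{639}{4} \approx 159.75$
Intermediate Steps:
$I{\left(H \right)} = 1$
$v{\left(A,W \right)} = A + W$ ($v{\left(A,W \right)} = 1 W + A = W + A = A + W$)
$a{\left(K,z \right)} = \frac{1}{2 K}$ ($a{\left(K,z \right)} = \frac{1}{K + K} = \frac{1}{2 K}$)
$r{\left(k,P \right)} = \left(\frac{1}{2} + P\right)^{2}$ ($r{\left(k,P \right)} = \left(\frac{1}{2 \cdot 1} + P\right)^{2} = \left(\frac{1}{2} \cdot 1 + P\right)^{2} = \left(\frac{1}{2} + P\right)^{2}$)
$r{\left(-2,1 \right)} 71 = \frac{\left(1 + 2 \cdot 1\right)^{2}}{4} \cdot 71 = \frac{\left(1 + 2\right)^{2}}{4} \cdot 71 = \frac{3^{2}}{4} \cdot 71 = \frac{1}{4} \cdot 9 \cdot 71 = \frac{9}{4} \cdot 71 = \frac{639}{4}$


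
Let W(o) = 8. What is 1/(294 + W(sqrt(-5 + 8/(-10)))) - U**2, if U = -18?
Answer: -97847/302 ≈ -324.00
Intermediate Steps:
1/(294 + W(sqrt(-5 + 8/(-10)))) - U**2 = 1/(294 + 8) - 1*(-18)**2 = 1/302 - 1*324 = 1/302 - 324 = -97847/302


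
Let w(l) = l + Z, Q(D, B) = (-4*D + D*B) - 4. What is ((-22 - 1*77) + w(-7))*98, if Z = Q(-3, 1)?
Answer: -9898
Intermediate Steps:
Q(D, B) = -4 - 4*D + B*D (Q(D, B) = (-4*D + B*D) - 4 = -4 - 4*D + B*D)
Z = 5 (Z = -4 - 4*(-3) + 1*(-3) = -4 + 12 - 3 = 5)
w(l) = 5 + l (w(l) = l + 5 = 5 + l)
((-22 - 1*77) + w(-7))*98 = ((-22 - 1*77) + (5 - 7))*98 = ((-22 - 77) - 2)*98 = (-99 - 2)*98 = -101*98 = -9898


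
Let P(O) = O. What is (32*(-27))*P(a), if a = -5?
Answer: 4320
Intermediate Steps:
(32*(-27))*P(a) = (32*(-27))*(-5) = -864*(-5) = 4320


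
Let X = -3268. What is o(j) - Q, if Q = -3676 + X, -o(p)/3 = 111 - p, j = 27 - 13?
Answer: 6653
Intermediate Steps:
j = 14
o(p) = -333 + 3*p (o(p) = -3*(111 - p) = -333 + 3*p)
Q = -6944 (Q = -3676 - 3268 = -6944)
o(j) - Q = (-333 + 3*14) - 1*(-6944) = (-333 + 42) + 6944 = -291 + 6944 = 6653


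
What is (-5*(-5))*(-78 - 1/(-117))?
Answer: -228125/117 ≈ -1949.8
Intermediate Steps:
(-5*(-5))*(-78 - 1/(-117)) = 25*(-78 - 1*(-1/117)) = 25*(-78 + 1/117) = 25*(-9125/117) = -228125/117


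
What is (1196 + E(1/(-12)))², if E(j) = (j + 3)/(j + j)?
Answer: 5555449/4 ≈ 1.3889e+6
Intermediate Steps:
E(j) = (3 + j)/(2*j) (E(j) = (3 + j)/((2*j)) = (3 + j)*(1/(2*j)) = (3 + j)/(2*j))
(1196 + E(1/(-12)))² = (1196 + (3 + 1/(-12))/(2*(1/(-12))))² = (1196 + (3 - 1/12)/(2*(-1/12)))² = (1196 + (½)*(-12)*(35/12))² = (1196 - 35/2)² = (2357/2)² = 5555449/4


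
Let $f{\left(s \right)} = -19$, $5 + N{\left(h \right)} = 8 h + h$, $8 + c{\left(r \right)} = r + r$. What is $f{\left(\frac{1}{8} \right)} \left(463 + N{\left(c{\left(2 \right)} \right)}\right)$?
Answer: $-8018$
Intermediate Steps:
$c{\left(r \right)} = -8 + 2 r$ ($c{\left(r \right)} = -8 + \left(r + r\right) = -8 + 2 r$)
$N{\left(h \right)} = -5 + 9 h$ ($N{\left(h \right)} = -5 + \left(8 h + h\right) = -5 + 9 h$)
$f{\left(\frac{1}{8} \right)} \left(463 + N{\left(c{\left(2 \right)} \right)}\right) = - 19 \left(463 + \left(-5 + 9 \left(-8 + 2 \cdot 2\right)\right)\right) = - 19 \left(463 + \left(-5 + 9 \left(-8 + 4\right)\right)\right) = - 19 \left(463 + \left(-5 + 9 \left(-4\right)\right)\right) = - 19 \left(463 - 41\right) = \left(-19\right) 422 = -8018$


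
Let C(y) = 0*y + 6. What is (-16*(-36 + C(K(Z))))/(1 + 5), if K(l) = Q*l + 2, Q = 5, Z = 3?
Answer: 80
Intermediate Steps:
K(l) = 2 + 5*l (K(l) = 5*l + 2 = 2 + 5*l)
C(y) = 6 (C(y) = 0 + 6 = 6)
(-16*(-36 + C(K(Z))))/(1 + 5) = (-16*(-36 + 6))/(1 + 5) = (-16*(-30))/6 = (1/6)*480 = 80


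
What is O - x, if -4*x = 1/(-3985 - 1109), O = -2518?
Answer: -51306769/20376 ≈ -2518.0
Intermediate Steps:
x = 1/20376 (x = -1/(4*(-3985 - 1109)) = -1/4/(-5094) = -1/4*(-1/5094) = 1/20376 ≈ 4.9077e-5)
O - x = -2518 - 1*1/20376 = -2518 - 1/20376 = -51306769/20376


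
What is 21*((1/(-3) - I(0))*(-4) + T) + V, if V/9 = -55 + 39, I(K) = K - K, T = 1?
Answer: -95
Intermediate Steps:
I(K) = 0
V = -144 (V = 9*(-55 + 39) = 9*(-16) = -144)
21*((1/(-3) - I(0))*(-4) + T) + V = 21*((1/(-3) - 1*0)*(-4) + 1) - 144 = 21*((-1/3 + 0)*(-4) + 1) - 144 = 21*(-1/3*(-4) + 1) - 144 = 21*(4/3 + 1) - 144 = 21*(7/3) - 144 = 49 - 144 = -95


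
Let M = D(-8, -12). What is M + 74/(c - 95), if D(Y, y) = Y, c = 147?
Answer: -171/26 ≈ -6.5769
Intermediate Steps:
M = -8
M + 74/(c - 95) = -8 + 74/(147 - 95) = -8 + 74/52 = -8 + 74*(1/52) = -8 + 37/26 = -171/26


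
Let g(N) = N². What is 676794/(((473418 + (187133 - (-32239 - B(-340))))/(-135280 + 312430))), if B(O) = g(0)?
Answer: 3996468570/23093 ≈ 1.7306e+5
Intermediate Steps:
B(O) = 0 (B(O) = 0² = 0)
676794/(((473418 + (187133 - (-32239 - B(-340))))/(-135280 + 312430))) = 676794/(((473418 + (187133 - (-32239 - 1*0)))/(-135280 + 312430))) = 676794/(((473418 + (187133 - (-32239 + 0)))/177150)) = 676794/(((473418 + (187133 - 1*(-32239)))*(1/177150))) = 676794/(((473418 + (187133 + 32239))*(1/177150))) = 676794/(((473418 + 219372)*(1/177150))) = 676794/((692790*(1/177150))) = 676794/(23093/5905) = 676794*(5905/23093) = 3996468570/23093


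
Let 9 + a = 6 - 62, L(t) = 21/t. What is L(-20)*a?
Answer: 273/4 ≈ 68.250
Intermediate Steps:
a = -65 (a = -9 + (6 - 62) = -9 - 56 = -65)
L(-20)*a = (21/(-20))*(-65) = (21*(-1/20))*(-65) = -21/20*(-65) = 273/4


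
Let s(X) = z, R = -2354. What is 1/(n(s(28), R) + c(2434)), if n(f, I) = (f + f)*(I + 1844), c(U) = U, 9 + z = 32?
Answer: -1/21026 ≈ -4.7560e-5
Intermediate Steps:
z = 23 (z = -9 + 32 = 23)
s(X) = 23
n(f, I) = 2*f*(1844 + I) (n(f, I) = (2*f)*(1844 + I) = 2*f*(1844 + I))
1/(n(s(28), R) + c(2434)) = 1/(2*23*(1844 - 2354) + 2434) = 1/(2*23*(-510) + 2434) = 1/(-23460 + 2434) = 1/(-21026) = -1/21026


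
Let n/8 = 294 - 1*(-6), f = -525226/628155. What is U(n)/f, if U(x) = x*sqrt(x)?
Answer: -15075720000*sqrt(6)/262613 ≈ -1.4062e+5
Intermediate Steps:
f = -525226/628155 (f = -525226*1/628155 = -525226/628155 ≈ -0.83614)
n = 2400 (n = 8*(294 - 1*(-6)) = 8*(294 + 6) = 8*300 = 2400)
U(x) = x**(3/2)
U(n)/f = 2400**(3/2)/(-525226/628155) = (48000*sqrt(6))*(-628155/525226) = -15075720000*sqrt(6)/262613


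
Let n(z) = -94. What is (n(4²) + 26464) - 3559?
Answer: 22811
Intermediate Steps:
(n(4²) + 26464) - 3559 = (-94 + 26464) - 3559 = 26370 - 3559 = 22811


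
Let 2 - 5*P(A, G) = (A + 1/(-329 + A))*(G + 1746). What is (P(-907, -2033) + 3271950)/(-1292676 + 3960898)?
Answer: 19898911261/16489611960 ≈ 1.2068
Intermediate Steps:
P(A, G) = ⅖ - (1746 + G)*(A + 1/(-329 + A))/5 (P(A, G) = ⅖ - (A + 1/(-329 + A))*(G + 1746)/5 = ⅖ - (A + 1/(-329 + A))*(1746 + G)/5 = ⅖ - (1746 + G)*(A + 1/(-329 + A))/5)
(P(-907, -2033) + 3271950)/(-1292676 + 3960898) = ((-2404 - 1*(-2033) - 1746*(-907)² + 574436*(-907) - 1*(-2033)*(-907)² + 329*(-907)*(-2033))/(5*(-329 - 907)) + 3271950)/(-1292676 + 3960898) = ((⅕)*(-2404 + 2033 - 1746*822649 - 521013452 - 1*(-2033)*822649 + 606653299)/(-1236) + 3271950)/2668222 = ((⅕)*(-1/1236)*(-2404 + 2033 - 1436345154 - 521013452 + 1672445417 + 606653299) + 3271950)*(1/2668222) = ((⅕)*(-1/1236)*321739739 + 3271950)*(1/2668222) = (-321739739/6180 + 3271950)*(1/2668222) = (19898911261/6180)*(1/2668222) = 19898911261/16489611960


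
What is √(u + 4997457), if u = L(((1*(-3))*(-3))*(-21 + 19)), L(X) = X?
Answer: 3*√555271 ≈ 2235.5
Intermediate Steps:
u = -18 (u = ((1*(-3))*(-3))*(-21 + 19) = -3*(-3)*(-2) = 9*(-2) = -18)
√(u + 4997457) = √(-18 + 4997457) = √4997439 = 3*√555271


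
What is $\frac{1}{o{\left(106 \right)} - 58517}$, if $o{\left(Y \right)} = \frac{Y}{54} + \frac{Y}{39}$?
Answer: $- \frac{351}{20537824} \approx -1.709 \cdot 10^{-5}$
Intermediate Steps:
$o{\left(Y \right)} = \frac{31 Y}{702}$ ($o{\left(Y \right)} = Y \frac{1}{54} + Y \frac{1}{39} = \frac{Y}{54} + \frac{Y}{39} = \frac{31 Y}{702}$)
$\frac{1}{o{\left(106 \right)} - 58517} = \frac{1}{\frac{31}{702} \cdot 106 - 58517} = \frac{1}{\frac{1643}{351} - 58517} = \frac{1}{- \frac{20537824}{351}} = - \frac{351}{20537824}$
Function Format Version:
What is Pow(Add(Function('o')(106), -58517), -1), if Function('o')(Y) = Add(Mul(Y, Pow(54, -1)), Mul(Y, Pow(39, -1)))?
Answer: Rational(-351, 20537824) ≈ -1.7090e-5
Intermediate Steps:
Function('o')(Y) = Mul(Rational(31, 702), Y) (Function('o')(Y) = Add(Mul(Y, Rational(1, 54)), Mul(Y, Rational(1, 39))) = Add(Mul(Rational(1, 54), Y), Mul(Rational(1, 39), Y)) = Mul(Rational(31, 702), Y))
Pow(Add(Function('o')(106), -58517), -1) = Pow(Add(Mul(Rational(31, 702), 106), -58517), -1) = Pow(Add(Rational(1643, 351), -58517), -1) = Pow(Rational(-20537824, 351), -1) = Rational(-351, 20537824)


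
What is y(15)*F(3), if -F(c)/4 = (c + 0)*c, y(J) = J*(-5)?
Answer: 2700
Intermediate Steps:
y(J) = -5*J
F(c) = -4*c² (F(c) = -4*(c + 0)*c = -4*c*c = -4*c²)
y(15)*F(3) = (-5*15)*(-4*3²) = -(-300)*9 = -75*(-36) = 2700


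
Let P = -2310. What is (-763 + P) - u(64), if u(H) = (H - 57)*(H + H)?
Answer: -3969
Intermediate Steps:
u(H) = 2*H*(-57 + H) (u(H) = (-57 + H)*(2*H) = 2*H*(-57 + H))
(-763 + P) - u(64) = (-763 - 2310) - 2*64*(-57 + 64) = -3073 - 2*64*7 = -3073 - 1*896 = -3073 - 896 = -3969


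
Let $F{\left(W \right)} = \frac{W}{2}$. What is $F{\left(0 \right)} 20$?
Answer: $0$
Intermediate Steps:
$F{\left(W \right)} = \frac{W}{2}$ ($F{\left(W \right)} = W \frac{1}{2} = \frac{W}{2}$)
$F{\left(0 \right)} 20 = \frac{1}{2} \cdot 0 \cdot 20 = 0 \cdot 20 = 0$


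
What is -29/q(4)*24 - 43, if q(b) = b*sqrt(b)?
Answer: -130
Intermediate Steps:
q(b) = b**(3/2)
-29/q(4)*24 - 43 = -29/(4**(3/2))*24 - 43 = -29/8*24 - 43 = -87 - 43 = -130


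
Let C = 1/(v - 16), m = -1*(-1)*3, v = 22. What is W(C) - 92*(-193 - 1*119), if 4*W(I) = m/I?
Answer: 57417/2 ≈ 28709.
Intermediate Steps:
m = 3 (m = 1*3 = 3)
C = ⅙ (C = 1/(22 - 16) = 1/6 = ⅙ ≈ 0.16667)
W(I) = 3/(4*I) (W(I) = (3/I)/4 = 3/(4*I))
W(C) - 92*(-193 - 1*119) = 3/(4*(⅙)) - 92*(-193 - 1*119) = (¾)*6 - 92*(-193 - 119) = 9/2 - 92*(-312) = 9/2 + 28704 = 57417/2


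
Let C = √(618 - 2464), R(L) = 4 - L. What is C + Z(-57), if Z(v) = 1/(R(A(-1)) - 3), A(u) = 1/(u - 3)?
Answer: ⅘ + I*√1846 ≈ 0.8 + 42.965*I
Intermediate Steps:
A(u) = 1/(-3 + u)
Z(v) = ⅘ (Z(v) = 1/((4 - 1/(-3 - 1)) - 3) = 1/((4 - 1/(-4)) - 3) = 1/((4 - 1*(-¼)) - 3) = 1/((4 + ¼) - 3) = 1/(17/4 - 3) = 1/(5/4) = ⅘)
C = I*√1846 (C = √(-1846) = I*√1846 ≈ 42.965*I)
C + Z(-57) = I*√1846 + ⅘ = ⅘ + I*√1846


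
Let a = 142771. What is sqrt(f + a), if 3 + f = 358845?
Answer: 7*sqrt(10237) ≈ 708.25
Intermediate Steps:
f = 358842 (f = -3 + 358845 = 358842)
sqrt(f + a) = sqrt(358842 + 142771) = sqrt(501613) = 7*sqrt(10237)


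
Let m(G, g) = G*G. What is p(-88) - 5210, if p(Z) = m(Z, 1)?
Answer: 2534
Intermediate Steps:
m(G, g) = G²
p(Z) = Z²
p(-88) - 5210 = (-88)² - 5210 = 7744 - 5210 = 2534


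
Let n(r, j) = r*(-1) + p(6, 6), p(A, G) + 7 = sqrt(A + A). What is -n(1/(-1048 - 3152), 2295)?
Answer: 29399/4200 - 2*sqrt(3) ≈ 3.5357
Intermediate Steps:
p(A, G) = -7 + sqrt(2)*sqrt(A) (p(A, G) = -7 + sqrt(A + A) = -7 + sqrt(2*A) = -7 + sqrt(2)*sqrt(A))
n(r, j) = -7 - r + 2*sqrt(3) (n(r, j) = r*(-1) + (-7 + sqrt(2)*sqrt(6)) = -r + (-7 + 2*sqrt(3)) = -7 - r + 2*sqrt(3))
-n(1/(-1048 - 3152), 2295) = -(-7 - 1/(-1048 - 3152) + 2*sqrt(3)) = -(-7 - 1/(-4200) + 2*sqrt(3)) = -(-7 - 1*(-1/4200) + 2*sqrt(3)) = -(-7 + 1/4200 + 2*sqrt(3)) = -(-29399/4200 + 2*sqrt(3)) = 29399/4200 - 2*sqrt(3)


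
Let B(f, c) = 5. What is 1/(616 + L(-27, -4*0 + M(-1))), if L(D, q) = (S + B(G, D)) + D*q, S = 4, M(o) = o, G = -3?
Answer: 1/652 ≈ 0.0015337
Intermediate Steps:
L(D, q) = 9 + D*q (L(D, q) = (4 + 5) + D*q = 9 + D*q)
1/(616 + L(-27, -4*0 + M(-1))) = 1/(616 + (9 - 27*(-4*0 - 1))) = 1/(616 + (9 - 27*(0 - 1))) = 1/(616 + (9 - 27*(-1))) = 1/(616 + (9 + 27)) = 1/(616 + 36) = 1/652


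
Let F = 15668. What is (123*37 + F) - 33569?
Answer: -13350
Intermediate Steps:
(123*37 + F) - 33569 = (123*37 + 15668) - 33569 = (4551 + 15668) - 33569 = 20219 - 33569 = -13350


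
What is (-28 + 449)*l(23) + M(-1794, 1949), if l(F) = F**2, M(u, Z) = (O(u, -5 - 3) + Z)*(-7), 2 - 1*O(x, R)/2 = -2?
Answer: 209010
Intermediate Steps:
O(x, R) = 8 (O(x, R) = 4 - 2*(-2) = 4 + 4 = 8)
M(u, Z) = -56 - 7*Z (M(u, Z) = (8 + Z)*(-7) = -56 - 7*Z)
(-28 + 449)*l(23) + M(-1794, 1949) = (-28 + 449)*23**2 + (-56 - 7*1949) = 421*529 + (-56 - 13643) = 222709 - 13699 = 209010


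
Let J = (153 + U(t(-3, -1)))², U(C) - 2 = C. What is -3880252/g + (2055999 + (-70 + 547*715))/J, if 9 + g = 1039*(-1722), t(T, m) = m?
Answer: 2235088268555/21215942286 ≈ 105.35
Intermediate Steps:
U(C) = 2 + C
g = -1789167 (g = -9 + 1039*(-1722) = -9 - 1789158 = -1789167)
J = 23716 (J = (153 + (2 - 1))² = (153 + 1)² = 154² = 23716)
-3880252/g + (2055999 + (-70 + 547*715))/J = -3880252/(-1789167) + (2055999 + (-70 + 547*715))/23716 = -3880252*(-1/1789167) + (2055999 + (-70 + 391105))*(1/23716) = 3880252/1789167 + (2055999 + 391035)*(1/23716) = 3880252/1789167 + 2447034*(1/23716) = 3880252/1789167 + 1223517/11858 = 2235088268555/21215942286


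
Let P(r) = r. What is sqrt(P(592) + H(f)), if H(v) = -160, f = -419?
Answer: 12*sqrt(3) ≈ 20.785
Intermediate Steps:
sqrt(P(592) + H(f)) = sqrt(592 - 160) = sqrt(432) = 12*sqrt(3)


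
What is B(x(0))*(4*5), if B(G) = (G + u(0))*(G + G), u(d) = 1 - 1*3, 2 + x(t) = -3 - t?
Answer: 1400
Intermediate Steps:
x(t) = -5 - t (x(t) = -2 + (-3 - t) = -5 - t)
u(d) = -2 (u(d) = 1 - 3 = -2)
B(G) = 2*G*(-2 + G) (B(G) = (G - 2)*(G + G) = (-2 + G)*(2*G) = 2*G*(-2 + G))
B(x(0))*(4*5) = (2*(-5 - 1*0)*(-2 + (-5 - 1*0)))*(4*5) = (2*(-5 + 0)*(-2 + (-5 + 0)))*20 = (2*(-5)*(-2 - 5))*20 = (2*(-5)*(-7))*20 = 70*20 = 1400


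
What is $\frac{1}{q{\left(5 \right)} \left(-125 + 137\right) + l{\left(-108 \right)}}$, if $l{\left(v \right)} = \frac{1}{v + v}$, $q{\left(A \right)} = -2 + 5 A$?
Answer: $\frac{216}{59615} \approx 0.0036232$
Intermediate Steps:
$l{\left(v \right)} = \frac{1}{2 v}$
$\frac{1}{q{\left(5 \right)} \left(-125 + 137\right) + l{\left(-108 \right)}} = \frac{1}{\left(-2 + 5 \cdot 5\right) \left(-125 + 137\right) + \frac{1}{2 \left(-108\right)}} = \frac{1}{\left(-2 + 25\right) 12 + \frac{1}{2} \left(- \frac{1}{108}\right)} = \frac{1}{23 \cdot 12 - \frac{1}{216}} = \frac{1}{276 - \frac{1}{216}} = \frac{1}{\frac{59615}{216}} = \frac{216}{59615}$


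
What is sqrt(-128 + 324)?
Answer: 14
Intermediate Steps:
sqrt(-128 + 324) = sqrt(196) = 14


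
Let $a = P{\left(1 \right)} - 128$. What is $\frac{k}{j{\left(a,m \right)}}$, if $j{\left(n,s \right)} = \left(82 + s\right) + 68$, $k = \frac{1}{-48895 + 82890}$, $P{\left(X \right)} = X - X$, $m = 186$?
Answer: $\frac{1}{11422320} \approx 8.7548 \cdot 10^{-8}$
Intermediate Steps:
$P{\left(X \right)} = 0$
$a = -128$ ($a = 0 - 128 = -128$)
$k = \frac{1}{33995} \approx 2.9416 \cdot 10^{-5}$
$j{\left(n,s \right)} = 150 + s$
$\frac{k}{j{\left(a,m \right)}} = \frac{1}{33995 \left(150 + 186\right)} = \frac{1}{33995 \cdot 336} = \frac{1}{33995} \cdot \frac{1}{336} = \frac{1}{11422320}$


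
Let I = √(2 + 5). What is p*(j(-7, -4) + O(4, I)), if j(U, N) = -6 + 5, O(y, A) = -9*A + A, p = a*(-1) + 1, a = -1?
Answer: -2 - 16*√7 ≈ -44.332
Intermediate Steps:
I = √7 ≈ 2.6458
p = 2 (p = -1*(-1) + 1 = 1 + 1 = 2)
O(y, A) = -8*A
j(U, N) = -1
p*(j(-7, -4) + O(4, I)) = 2*(-1 - 8*√7) = -2 - 16*√7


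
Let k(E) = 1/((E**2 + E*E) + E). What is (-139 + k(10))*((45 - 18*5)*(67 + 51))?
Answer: 5166453/7 ≈ 7.3807e+5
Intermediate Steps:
k(E) = 1/(E + 2*E**2) (k(E) = 1/((E**2 + E**2) + E) = 1/(2*E**2 + E) = 1/(E + 2*E**2))
(-139 + k(10))*((45 - 18*5)*(67 + 51)) = (-139 + 1/(10*(1 + 2*10)))*((45 - 18*5)*(67 + 51)) = (-139 + 1/(10*(1 + 20)))*((45 - 90)*118) = (-139 + (1/10)/21)*(-45*118) = (-139 + (1/10)*(1/21))*(-5310) = (-139 + 1/210)*(-5310) = -29189/210*(-5310) = 5166453/7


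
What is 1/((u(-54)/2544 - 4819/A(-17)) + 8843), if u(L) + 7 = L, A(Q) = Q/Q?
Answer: 2544/10236995 ≈ 0.00024851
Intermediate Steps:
A(Q) = 1
u(L) = -7 + L
1/((u(-54)/2544 - 4819/A(-17)) + 8843) = 1/(((-7 - 54)/2544 - 4819/1) + 8843) = 1/((-61*1/2544 - 4819*1) + 8843) = 1/((-61/2544 - 4819) + 8843) = 1/(-12259597/2544 + 8843) = 1/(10236995/2544) = 2544/10236995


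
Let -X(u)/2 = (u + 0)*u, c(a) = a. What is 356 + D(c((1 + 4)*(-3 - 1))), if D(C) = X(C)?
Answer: -444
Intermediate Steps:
X(u) = -2*u² (X(u) = -2*(u + 0)*u = -2*u*u = -2*u²)
D(C) = -2*C²
356 + D(c((1 + 4)*(-3 - 1))) = 356 - 2*(1 + 4)²*(-3 - 1)² = 356 - 2*(5*(-4))² = 356 - 2*(-20)² = 356 - 2*400 = 356 - 800 = -444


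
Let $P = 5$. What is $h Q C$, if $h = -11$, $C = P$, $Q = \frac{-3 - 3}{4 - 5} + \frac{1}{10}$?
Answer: $- \frac{671}{2} \approx -335.5$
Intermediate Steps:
$Q = \frac{61}{10}$ ($Q = - \frac{6}{-1} + \frac{1}{10} = \left(-6\right) \left(-1\right) + \frac{1}{10} = 6 + \frac{1}{10} = \frac{61}{10} \approx 6.1$)
$C = 5$
$h Q C = \left(-11\right) \frac{61}{10} \cdot 5 = \left(- \frac{671}{10}\right) 5 = - \frac{671}{2}$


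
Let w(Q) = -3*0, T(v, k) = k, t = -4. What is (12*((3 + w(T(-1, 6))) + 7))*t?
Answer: -480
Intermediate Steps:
w(Q) = 0
(12*((3 + w(T(-1, 6))) + 7))*t = (12*((3 + 0) + 7))*(-4) = (12*(3 + 7))*(-4) = (12*10)*(-4) = 120*(-4) = -480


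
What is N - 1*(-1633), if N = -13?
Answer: 1620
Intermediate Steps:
N - 1*(-1633) = -13 - 1*(-1633) = -13 + 1633 = 1620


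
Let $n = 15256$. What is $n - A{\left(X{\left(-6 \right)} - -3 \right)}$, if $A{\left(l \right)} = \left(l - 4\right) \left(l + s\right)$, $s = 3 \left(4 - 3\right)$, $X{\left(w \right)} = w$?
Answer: $15256$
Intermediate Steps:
$s = 3$ ($s = 3 \cdot 1 = 3$)
$A{\left(l \right)} = \left(-4 + l\right) \left(3 + l\right)$ ($A{\left(l \right)} = \left(l - 4\right) \left(l + 3\right) = \left(-4 + l\right) \left(3 + l\right)$)
$n - A{\left(X{\left(-6 \right)} - -3 \right)} = 15256 - \left(-12 + \left(-6 - -3\right)^{2} - \left(-6 - -3\right)\right) = 15256 - \left(-12 + \left(-6 + 3\right)^{2} - \left(-6 + 3\right)\right) = 15256 - \left(-12 + \left(-3\right)^{2} - -3\right) = 15256 - \left(-12 + 9 + 3\right) = 15256 - 0 = 15256 + 0 = 15256$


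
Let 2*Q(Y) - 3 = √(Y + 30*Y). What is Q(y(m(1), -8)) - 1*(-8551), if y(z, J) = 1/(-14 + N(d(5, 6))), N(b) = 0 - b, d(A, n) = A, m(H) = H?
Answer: 17105/2 + I*√589/38 ≈ 8552.5 + 0.63867*I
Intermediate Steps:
N(b) = -b
y(z, J) = -1/19 (y(z, J) = 1/(-14 - 1*5) = 1/(-14 - 5) = 1/(-19) = -1/19)
Q(Y) = 3/2 + √31*√Y/2 (Q(Y) = 3/2 + √(Y + 30*Y)/2 = 3/2 + √(31*Y)/2 = 3/2 + (√31*√Y)/2 = 3/2 + √31*√Y/2)
Q(y(m(1), -8)) - 1*(-8551) = (3/2 + √31*√(-1/19)/2) - 1*(-8551) = (3/2 + √31*(I*√19/19)/2) + 8551 = (3/2 + I*√589/38) + 8551 = 17105/2 + I*√589/38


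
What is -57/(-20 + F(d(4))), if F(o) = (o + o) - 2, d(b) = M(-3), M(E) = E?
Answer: 57/28 ≈ 2.0357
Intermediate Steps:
d(b) = -3
F(o) = -2 + 2*o (F(o) = 2*o - 2 = -2 + 2*o)
-57/(-20 + F(d(4))) = -57/(-20 + (-2 + 2*(-3))) = -57/(-20 + (-2 - 6)) = -57/(-20 - 8) = -57/(-28) = -57*(-1/28) = 57/28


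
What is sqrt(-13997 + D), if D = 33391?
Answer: sqrt(19394) ≈ 139.26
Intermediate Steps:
sqrt(-13997 + D) = sqrt(-13997 + 33391) = sqrt(19394)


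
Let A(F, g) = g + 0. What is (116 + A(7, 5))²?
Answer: 14641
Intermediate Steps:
A(F, g) = g
(116 + A(7, 5))² = (116 + 5)² = 121² = 14641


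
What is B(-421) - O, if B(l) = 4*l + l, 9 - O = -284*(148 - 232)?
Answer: 21742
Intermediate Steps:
O = -23847 (O = 9 - (-284)*(148 - 232) = 9 - (-284)*(-84) = 9 - 1*23856 = 9 - 23856 = -23847)
B(l) = 5*l
B(-421) - O = 5*(-421) - 1*(-23847) = -2105 + 23847 = 21742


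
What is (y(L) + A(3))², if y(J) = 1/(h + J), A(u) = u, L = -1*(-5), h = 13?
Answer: 3025/324 ≈ 9.3364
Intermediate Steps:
L = 5
y(J) = 1/(13 + J)
(y(L) + A(3))² = (1/(13 + 5) + 3)² = (1/18 + 3)² = (55/18)² = 3025/324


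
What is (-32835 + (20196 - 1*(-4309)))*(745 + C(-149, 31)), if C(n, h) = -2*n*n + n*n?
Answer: 178728480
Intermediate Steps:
C(n, h) = -n**2 (C(n, h) = -2*n**2 + n**2 = -n**2)
(-32835 + (20196 - 1*(-4309)))*(745 + C(-149, 31)) = (-32835 + (20196 - 1*(-4309)))*(745 - 1*(-149)**2) = (-32835 + (20196 + 4309))*(745 - 1*22201) = (-32835 + 24505)*(745 - 22201) = -8330*(-21456) = 178728480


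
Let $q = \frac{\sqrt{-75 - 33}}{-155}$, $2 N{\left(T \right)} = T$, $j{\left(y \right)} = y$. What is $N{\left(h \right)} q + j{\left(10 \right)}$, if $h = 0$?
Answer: $10$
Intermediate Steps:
$N{\left(T \right)} = \frac{T}{2}$
$q = - \frac{6 i \sqrt{3}}{155}$ ($q = \sqrt{-108} \left(- \frac{1}{155}\right) = 6 i \sqrt{3} \left(- \frac{1}{155}\right) = - \frac{6 i \sqrt{3}}{155} \approx - 0.067047 i$)
$N{\left(h \right)} q + j{\left(10 \right)} = \frac{1}{2} \cdot 0 \left(- \frac{6 i \sqrt{3}}{155}\right) + 10 = 0 \left(- \frac{6 i \sqrt{3}}{155}\right) + 10 = 0 + 10 = 10$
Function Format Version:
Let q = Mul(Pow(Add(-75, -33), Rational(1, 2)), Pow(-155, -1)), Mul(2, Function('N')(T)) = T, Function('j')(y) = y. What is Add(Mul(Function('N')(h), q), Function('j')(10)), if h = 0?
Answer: 10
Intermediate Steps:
Function('N')(T) = Mul(Rational(1, 2), T)
q = Mul(Rational(-6, 155), I, Pow(3, Rational(1, 2))) (q = Mul(Pow(-108, Rational(1, 2)), Rational(-1, 155)) = Mul(Mul(6, I, Pow(3, Rational(1, 2))), Rational(-1, 155)) = Mul(Rational(-6, 155), I, Pow(3, Rational(1, 2))) ≈ Mul(-0.067047, I))
Add(Mul(Function('N')(h), q), Function('j')(10)) = Add(Mul(Mul(Rational(1, 2), 0), Mul(Rational(-6, 155), I, Pow(3, Rational(1, 2)))), 10) = Add(Mul(0, Mul(Rational(-6, 155), I, Pow(3, Rational(1, 2)))), 10) = Add(0, 10) = 10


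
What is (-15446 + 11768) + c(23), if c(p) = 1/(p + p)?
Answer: -169187/46 ≈ -3678.0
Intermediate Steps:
c(p) = 1/(2*p)
(-15446 + 11768) + c(23) = (-15446 + 11768) + (½)/23 = -3678 + (½)*(1/23) = -3678 + 1/46 = -169187/46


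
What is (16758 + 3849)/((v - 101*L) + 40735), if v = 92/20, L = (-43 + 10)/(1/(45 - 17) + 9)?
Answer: 2369805/4727474 ≈ 0.50128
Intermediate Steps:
L = -84/23 (L = -33/(1/28 + 9) = -33/253/28 = -33*28/253 = -84/23 ≈ -3.6522)
v = 23/5 (v = 92*(1/20) = 23/5 ≈ 4.6000)
(16758 + 3849)/((v - 101*L) + 40735) = (16758 + 3849)/((23/5 - 101*(-84/23)) + 40735) = 20607/((23/5 + 8484/23) + 40735) = 20607/(42949/115 + 40735) = 20607/(4727474/115) = 20607*(115/4727474) = 2369805/4727474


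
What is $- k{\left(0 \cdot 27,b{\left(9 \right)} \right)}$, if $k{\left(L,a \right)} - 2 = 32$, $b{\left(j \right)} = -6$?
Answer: $-34$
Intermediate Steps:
$k{\left(L,a \right)} = 34$ ($k{\left(L,a \right)} = 2 + 32 = 34$)
$- k{\left(0 \cdot 27,b{\left(9 \right)} \right)} = \left(-1\right) 34 = -34$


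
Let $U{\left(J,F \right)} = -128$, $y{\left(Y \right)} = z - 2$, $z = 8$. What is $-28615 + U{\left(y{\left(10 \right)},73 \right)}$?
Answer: $-28743$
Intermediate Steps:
$y{\left(Y \right)} = 6$ ($y{\left(Y \right)} = 8 - 2 = 6$)
$-28615 + U{\left(y{\left(10 \right)},73 \right)} = -28615 - 128 = -28743$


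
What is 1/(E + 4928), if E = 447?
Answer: 1/5375 ≈ 0.00018605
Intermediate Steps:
1/(E + 4928) = 1/(447 + 4928) = 1/5375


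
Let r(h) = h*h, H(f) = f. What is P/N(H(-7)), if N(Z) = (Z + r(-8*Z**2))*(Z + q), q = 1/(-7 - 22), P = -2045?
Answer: 59305/31346028 ≈ 0.0018919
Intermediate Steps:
r(h) = h**2
q = -1/29 (q = 1/(-29) = -1/29 ≈ -0.034483)
N(Z) = (-1/29 + Z)*(Z + 64*Z**4) (N(Z) = (Z + (-8*Z**2)**2)*(Z - 1/29) = (Z + 64*Z**4)*(-1/29 + Z) = (-1/29 + Z)*(Z + 64*Z**4))
P/N(H(-7)) = -2045*(-29/(7*(-1 - 64*(-7)**3 + 29*(-7) + 1856*(-7)**4))) = -2045*(-29/(7*(-1 - 64*(-343) - 203 + 1856*2401))) = -2045*(-29/(7*(-1 + 21952 - 203 + 4456256))) = -2045/((1/29)*(-7)*4478004) = -2045/(-31346028/29) = -2045*(-29/31346028) = 59305/31346028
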